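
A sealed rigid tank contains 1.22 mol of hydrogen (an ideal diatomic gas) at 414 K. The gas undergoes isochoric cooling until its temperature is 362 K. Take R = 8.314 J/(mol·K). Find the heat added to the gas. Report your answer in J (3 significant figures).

Constant volume ⇒ W = 0, so Q = ΔU = nCᵥΔT with Cᵥ = 5R/2 = 20.79 J/(mol·K).
ΔU = (1.22)(20.79)(362 − 414) = -1319 J.

Q ≈ -1320 J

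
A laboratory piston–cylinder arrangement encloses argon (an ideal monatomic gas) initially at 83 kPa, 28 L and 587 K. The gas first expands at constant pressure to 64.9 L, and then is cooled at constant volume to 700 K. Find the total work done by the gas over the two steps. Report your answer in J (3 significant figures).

W_total ≈ 3060 J

Step 1 (isobaric): W = PΔV = (83 kPa)(64.9 − 28 L) = 3063 J.
Step 2 (isochoric): W = 0 (constant volume).
W_total = 3063 + 0 = 3063 J.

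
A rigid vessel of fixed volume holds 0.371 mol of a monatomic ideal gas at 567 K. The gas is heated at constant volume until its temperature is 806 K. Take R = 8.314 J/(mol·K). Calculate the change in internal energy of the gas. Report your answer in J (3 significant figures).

ΔU ≈ 1110 J

Constant volume ⇒ W = 0, so Q = ΔU = nCᵥΔT with Cᵥ = 3R/2 = 12.47 J/(mol·K).
ΔU = (0.371)(12.47)(806 − 567) = 1106 J.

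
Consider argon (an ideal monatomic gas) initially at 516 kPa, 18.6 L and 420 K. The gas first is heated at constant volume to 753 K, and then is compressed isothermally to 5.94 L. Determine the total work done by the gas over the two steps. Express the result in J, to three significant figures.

Step 1 (isochoric): W = 0 (constant volume).
After step 1: P = 925.1 kPa (V unchanged).
Step 2 (isothermal): W = P₁V₁ ln(V₂/V₁) = (17207) ln(5.94/18.6) = -19641 J.
W_total = 0 − 19641 = -19641 J.

W_total ≈ -19600 J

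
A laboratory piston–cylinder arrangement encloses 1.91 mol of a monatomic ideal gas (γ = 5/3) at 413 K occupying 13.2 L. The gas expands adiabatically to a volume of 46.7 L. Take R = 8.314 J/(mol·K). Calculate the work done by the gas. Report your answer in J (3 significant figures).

W ≈ 5600 J

Adiabatic: TV^(γ−1) = const with γ = 5/3.
T₂ = T₁ (V₁/V₂)^(γ−1) = 413 × (13.2/46.7)^0.667 = 413 × 0.4307 = 177.9 K.
W_by = nCᵥ(T₁ − T₂) = (1.91)(12.47)(413 − 177.9) = 5601 J.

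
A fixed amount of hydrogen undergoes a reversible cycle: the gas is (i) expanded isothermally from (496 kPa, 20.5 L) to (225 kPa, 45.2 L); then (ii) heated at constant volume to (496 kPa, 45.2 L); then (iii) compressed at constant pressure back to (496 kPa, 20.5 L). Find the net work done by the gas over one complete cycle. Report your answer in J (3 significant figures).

W_net ≈ -4210 J

Leg (i): W = PᵢVᵢ ln(V_f/Vᵢ) = (10168) ln(45.2/20.5) = 8040 J.
Leg (ii): W = 0.
Leg (iii): W = PΔV = (496)(20.5 − 45.2) = -12251 J.
W_net = 8040 − 12251 = -4212 J.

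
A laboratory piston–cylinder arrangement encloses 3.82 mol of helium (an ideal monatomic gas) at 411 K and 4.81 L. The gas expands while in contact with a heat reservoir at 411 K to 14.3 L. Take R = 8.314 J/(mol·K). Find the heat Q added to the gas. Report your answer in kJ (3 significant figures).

Q ≈ 14.2 kJ

Isothermal ⇒ ΔU = 0, so Q = W = nRT ln(V₂/V₁).
Q = (3.82)(8.314)(411) ln(14.3/4.81) = 13053 × 1.09 = 14222 J.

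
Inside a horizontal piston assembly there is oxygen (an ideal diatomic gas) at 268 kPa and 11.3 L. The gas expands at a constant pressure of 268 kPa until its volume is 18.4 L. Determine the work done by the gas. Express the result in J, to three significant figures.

Isobaric: W = P ΔV.
W = (268 kPa)(18.4 − 11.3 L) = (268)(7.1) = 1903 J.

W ≈ 1900 J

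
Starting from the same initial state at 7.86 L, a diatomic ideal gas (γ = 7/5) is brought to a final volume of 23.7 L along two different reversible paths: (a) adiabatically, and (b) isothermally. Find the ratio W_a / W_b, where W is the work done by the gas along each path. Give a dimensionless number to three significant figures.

Path (a) adiabatic: W = P₁V₁(1 − (V₁/V₂)^(γ−1))/(γ−1) → W_a/(P₁V₁) = 0.8923.
Path (b) isothermal: W = P₁V₁ ln(V₂/V₁) → W_b/(P₁V₁) = 1.104.
W_a / W_b = 0.8923 / 1.104 = 0.8085.

W_a / W_b ≈ 0.808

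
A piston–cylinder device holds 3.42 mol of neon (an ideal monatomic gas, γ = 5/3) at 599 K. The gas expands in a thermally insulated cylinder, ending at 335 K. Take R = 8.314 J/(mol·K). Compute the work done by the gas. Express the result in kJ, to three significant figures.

W ≈ 11.3 kJ

Adiabatic ⇒ Q = 0, so W_by = −ΔU = nCᵥ(T₁ − T₂).
Cᵥ = 3R/2 = 12.47 J/(mol·K).
W = (3.42)(12.47)(599 − 335) = 11260 J.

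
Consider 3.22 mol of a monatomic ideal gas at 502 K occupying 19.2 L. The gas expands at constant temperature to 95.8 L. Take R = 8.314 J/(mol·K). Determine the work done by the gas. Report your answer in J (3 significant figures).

Isothermal: W = nRT ln(V₂/V₁).
W = (3.22)(8.314)(502) × ln(95.8/19.2)
  = 13439 × 1.607
W_by_gas = 21601 J.

W ≈ 21600 J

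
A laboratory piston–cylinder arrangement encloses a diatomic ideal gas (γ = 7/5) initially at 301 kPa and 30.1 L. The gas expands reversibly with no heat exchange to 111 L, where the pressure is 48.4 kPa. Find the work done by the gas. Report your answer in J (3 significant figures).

W ≈ 9220 J

Adiabatic: W = (P₁V₁ − P₂V₂)/(γ − 1) with γ = 7/5.
P₁V₁ = 9060 J, P₂V₂ = 5372 J.
W = (9060 − 5372) / 0.4 = 9219 J.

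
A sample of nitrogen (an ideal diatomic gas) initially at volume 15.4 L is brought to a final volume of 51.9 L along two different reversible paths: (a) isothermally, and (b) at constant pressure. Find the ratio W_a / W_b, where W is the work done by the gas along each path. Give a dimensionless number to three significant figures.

Path (a) isothermal: W = P₁V₁ ln(V₂/V₁) → W_a/(P₁V₁) = 1.215.
Path (b) isobaric: W = P₁(V₂ − V₁) → W_b/(P₁V₁) = 2.37.
W_a / W_b = 1.215 / 2.37 = 0.5126.

W_a / W_b ≈ 0.513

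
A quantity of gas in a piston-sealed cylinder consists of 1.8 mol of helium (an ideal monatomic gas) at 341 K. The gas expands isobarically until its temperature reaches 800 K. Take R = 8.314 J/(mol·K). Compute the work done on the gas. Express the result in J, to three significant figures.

Isobaric: W = P ΔV = nR ΔT.
W = (1.8)(8.314)(800 − 341) = 6869 J.
Work on gas = −W_by = -6869 J.

W ≈ -6870 J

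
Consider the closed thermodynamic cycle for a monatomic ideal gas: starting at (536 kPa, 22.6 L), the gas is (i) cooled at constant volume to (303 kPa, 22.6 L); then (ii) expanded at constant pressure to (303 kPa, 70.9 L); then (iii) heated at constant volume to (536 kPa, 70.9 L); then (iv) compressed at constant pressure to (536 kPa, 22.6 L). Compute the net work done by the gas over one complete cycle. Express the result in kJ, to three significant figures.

W_net ≈ -11.3 kJ

Constant-volume legs do no work.
W(ii) = (303)(70.9 − 22.6) = 14635 J; W(iv) = (536)(22.6 − 70.9) = -25889 J.
W_net = 14635 − 25889 = -11254 J (the counter-clockwise enclosed area).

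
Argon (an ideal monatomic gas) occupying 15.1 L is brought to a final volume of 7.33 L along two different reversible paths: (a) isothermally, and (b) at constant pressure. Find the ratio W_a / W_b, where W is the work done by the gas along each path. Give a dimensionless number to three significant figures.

W_a / W_b ≈ 1.40

Path (a) isothermal: W = P₁V₁ ln(V₂/V₁) → W_a/(P₁V₁) = -0.7227.
Path (b) isobaric: W = P₁(V₂ − V₁) → W_b/(P₁V₁) = -0.5146.
W_a / W_b = -0.7227 / -0.5146 = 1.405.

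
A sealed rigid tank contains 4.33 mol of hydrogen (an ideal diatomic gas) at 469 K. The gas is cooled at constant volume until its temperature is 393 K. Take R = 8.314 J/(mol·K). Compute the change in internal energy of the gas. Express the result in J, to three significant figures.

Constant volume ⇒ W = 0, so Q = ΔU = nCᵥΔT with Cᵥ = 5R/2 = 20.79 J/(mol·K).
ΔU = (4.33)(20.79)(393 − 469) = -6840 J.

ΔU ≈ -6840 J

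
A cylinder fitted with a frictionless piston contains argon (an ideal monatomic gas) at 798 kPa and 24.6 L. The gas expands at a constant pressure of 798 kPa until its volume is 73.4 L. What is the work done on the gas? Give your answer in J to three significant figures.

W ≈ -38900 J

Isobaric: W = P ΔV.
W = (798 kPa)(73.4 − 24.6 L) = (798)(48.8) = 38942 J.
Work on gas = −W_by = -38942 J.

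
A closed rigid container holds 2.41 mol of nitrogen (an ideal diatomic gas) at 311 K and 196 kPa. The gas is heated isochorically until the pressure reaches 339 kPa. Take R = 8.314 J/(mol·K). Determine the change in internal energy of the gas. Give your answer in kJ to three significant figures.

Constant volume ⇒ W = 0, so Q = ΔU = nCᵥΔT with Cᵥ = 5R/2 = 20.79 J/(mol·K).
At constant V, T₂/T₁ = P₂/P₁ ⇒ ΔT = T₁(P₂/P₁ − 1) = 311·(339/196 − 1) = 226.9 K.
ΔU = (2.41)(20.79)(226.9) = 11366 J.

ΔU ≈ 11.4 kJ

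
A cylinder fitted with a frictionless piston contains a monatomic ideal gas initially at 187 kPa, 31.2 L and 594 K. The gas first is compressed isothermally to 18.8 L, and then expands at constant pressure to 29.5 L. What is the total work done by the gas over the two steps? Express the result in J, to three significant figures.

W_total ≈ 365 J

Step 1 (isothermal): W = P₁V₁ ln(V₂/V₁) = (5834) ln(18.8/31.2) = -2955 J.
After step 1: P = 310.3 kPa, V = 18.8 L, T = 594 K.
Step 2 (isobaric): W = PΔV = (310.3 kPa)(29.5 − 18.8 L) = 3321 J.
W_total = -2955 + 3321 = 365.2 J.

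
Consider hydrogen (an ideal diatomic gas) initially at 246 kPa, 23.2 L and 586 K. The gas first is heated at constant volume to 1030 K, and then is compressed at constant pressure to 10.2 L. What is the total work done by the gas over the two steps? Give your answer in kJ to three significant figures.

Step 1 (isochoric): W = 0 (constant volume).
After step 1: P = 432.4 kPa (V unchanged).
Step 2 (isobaric): W = PΔV = (432.4 kPa)(10.2 − 23.2 L) = -5621 J.
W_total = 0 − 5621 = -5621 J.

W_total ≈ -5.62 kJ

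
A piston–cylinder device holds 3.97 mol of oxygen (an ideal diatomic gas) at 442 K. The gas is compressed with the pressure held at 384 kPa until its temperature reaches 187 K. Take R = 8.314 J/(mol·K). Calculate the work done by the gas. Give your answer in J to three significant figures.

W ≈ -8420 J

Isobaric: W = P ΔV = nR ΔT.
W = (3.97)(8.314)(187 − 442) = -8417 J.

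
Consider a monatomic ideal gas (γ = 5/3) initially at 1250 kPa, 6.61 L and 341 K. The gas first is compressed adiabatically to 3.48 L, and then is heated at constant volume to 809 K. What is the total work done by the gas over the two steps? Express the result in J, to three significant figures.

W_total ≈ -6610 J

Step 1 (adiabatic): W = (P₁V₁ − P₂V₂)/(γ−1) = (8262 − 12672)/0.667 = -6615 J.
Step 2 (isochoric): W = 0 (constant volume).
W_total = -6615 + 0 = -6615 J.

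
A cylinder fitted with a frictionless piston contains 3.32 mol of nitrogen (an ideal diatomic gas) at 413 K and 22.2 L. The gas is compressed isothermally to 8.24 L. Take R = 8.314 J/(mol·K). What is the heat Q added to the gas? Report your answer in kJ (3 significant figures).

Isothermal ⇒ ΔU = 0, so Q = W = nRT ln(V₂/V₁).
Q = (3.32)(8.314)(413) ln(8.24/22.2) = 11400 × -0.9911 = -11298 J.

Q ≈ -11.3 kJ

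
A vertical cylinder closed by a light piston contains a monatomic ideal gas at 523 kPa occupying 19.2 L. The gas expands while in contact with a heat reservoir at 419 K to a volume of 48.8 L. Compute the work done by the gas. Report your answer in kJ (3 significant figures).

Isothermal: W = nRT ln(V₂/V₁) = P₁V₁ ln(V₂/V₁).
P₁V₁ = (523 kPa)(19.2 L) = 10042 J.
W = 10042 × ln(48.8/19.2) = 10042 × 0.9328
W_by_gas = 9367 J.

W ≈ 9.37 kJ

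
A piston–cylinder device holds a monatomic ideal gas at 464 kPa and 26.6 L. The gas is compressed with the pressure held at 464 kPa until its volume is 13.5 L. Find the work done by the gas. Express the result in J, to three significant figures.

W ≈ -6080 J

Isobaric: W = P ΔV.
W = (464 kPa)(13.5 − 26.6 L) = (464)(-13.1) = -6078 J.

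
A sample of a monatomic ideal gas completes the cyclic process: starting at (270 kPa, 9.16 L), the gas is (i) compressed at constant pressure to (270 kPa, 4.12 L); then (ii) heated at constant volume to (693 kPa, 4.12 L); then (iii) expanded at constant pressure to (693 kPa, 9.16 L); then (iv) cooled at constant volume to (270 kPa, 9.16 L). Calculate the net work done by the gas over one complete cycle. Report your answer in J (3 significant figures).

Constant-volume legs do no work.
W(i) = (270)(4.12 − 9.16) = -1361 J; W(iii) = (693)(9.16 − 4.12) = 3493 J.
W_net = -1361 + 3493 = 2132 J (the clockwise enclosed area).

W_net ≈ 2130 J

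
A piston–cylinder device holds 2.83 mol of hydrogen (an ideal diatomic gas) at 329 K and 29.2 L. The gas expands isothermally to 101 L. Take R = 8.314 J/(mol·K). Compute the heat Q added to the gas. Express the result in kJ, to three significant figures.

Q ≈ 9.61 kJ

Isothermal ⇒ ΔU = 0, so Q = W = nRT ln(V₂/V₁).
Q = (2.83)(8.314)(329) ln(101/29.2) = 7741 × 1.241 = 9606 J.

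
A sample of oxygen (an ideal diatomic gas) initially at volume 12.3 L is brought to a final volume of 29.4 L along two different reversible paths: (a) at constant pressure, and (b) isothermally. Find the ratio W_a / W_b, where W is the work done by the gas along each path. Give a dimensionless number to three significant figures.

Path (a) isobaric: W = P₁(V₂ − V₁) → W_a/(P₁V₁) = 1.39.
Path (b) isothermal: W = P₁V₁ ln(V₂/V₁) → W_b/(P₁V₁) = 0.8714.
W_a / W_b = 1.39 / 0.8714 = 1.595.

W_a / W_b ≈ 1.60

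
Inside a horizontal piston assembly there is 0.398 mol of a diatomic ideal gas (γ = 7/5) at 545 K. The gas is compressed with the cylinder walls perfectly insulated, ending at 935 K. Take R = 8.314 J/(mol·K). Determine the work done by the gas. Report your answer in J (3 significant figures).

Adiabatic ⇒ Q = 0, so W_by = −ΔU = nCᵥ(T₁ − T₂).
Cᵥ = 5R/2 = 20.79 J/(mol·K).
W = (0.398)(20.79)(545 − 935) = -3226 J.

W ≈ -3230 J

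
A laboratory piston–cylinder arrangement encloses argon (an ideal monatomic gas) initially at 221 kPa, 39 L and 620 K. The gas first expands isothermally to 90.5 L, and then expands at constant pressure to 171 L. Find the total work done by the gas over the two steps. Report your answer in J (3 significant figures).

Step 1 (isothermal): W = P₁V₁ ln(V₂/V₁) = (8619) ln(90.5/39) = 7255 J.
After step 1: P = 95.24 kPa, V = 90.5 L, T = 620 K.
Step 2 (isobaric): W = PΔV = (95.24 kPa)(171 − 90.5 L) = 7667 J.
W_total = 7255 + 7667 = 14922 J.

W_total ≈ 14900 J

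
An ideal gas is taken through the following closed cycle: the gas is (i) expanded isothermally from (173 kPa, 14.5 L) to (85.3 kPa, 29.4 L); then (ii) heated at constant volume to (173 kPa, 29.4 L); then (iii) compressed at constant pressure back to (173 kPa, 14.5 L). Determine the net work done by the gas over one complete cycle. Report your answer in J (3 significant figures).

W_net ≈ -805 J

Leg (i): W = PᵢVᵢ ln(V_f/Vᵢ) = (2508) ln(29.4/14.5) = 1773 J.
Leg (ii): W = 0.
Leg (iii): W = PΔV = (173)(14.5 − 29.4) = -2578 J.
W_net = 1773 − 2578 = -804.6 J.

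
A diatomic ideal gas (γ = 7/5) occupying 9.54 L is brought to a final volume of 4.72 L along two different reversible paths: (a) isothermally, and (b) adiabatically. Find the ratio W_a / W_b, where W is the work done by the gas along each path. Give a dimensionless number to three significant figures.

Path (a) isothermal: W = P₁V₁ ln(V₂/V₁) → W_a/(P₁V₁) = -0.7037.
Path (b) adiabatic: W = P₁V₁(1 − (V₁/V₂)^(γ−1))/(γ−1) → W_b/(P₁V₁) = -0.8127.
W_a / W_b = -0.7037 / -0.8127 = 0.8659.

W_a / W_b ≈ 0.866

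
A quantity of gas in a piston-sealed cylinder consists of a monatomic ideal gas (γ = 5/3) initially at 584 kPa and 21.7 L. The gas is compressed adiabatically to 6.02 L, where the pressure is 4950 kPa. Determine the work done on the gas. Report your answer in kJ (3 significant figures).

Adiabatic: W = (P₁V₁ − P₂V₂)/(γ − 1) with γ = 5/3.
P₁V₁ = 12673 J, P₂V₂ = 29799 J.
W = (12673 − 29799) / 0.6667 = -25689 J.
Work on gas = −W_by = 25689 J.

W ≈ 25.7 kJ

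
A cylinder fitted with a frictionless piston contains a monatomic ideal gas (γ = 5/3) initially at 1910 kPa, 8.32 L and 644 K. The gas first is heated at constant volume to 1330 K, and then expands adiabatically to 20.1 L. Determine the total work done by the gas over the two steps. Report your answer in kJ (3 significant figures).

Step 1 (isochoric): W = 0 (constant volume).
After step 1: P = 3945 kPa (V unchanged).
Step 2 (adiabatic): W = (P₁V₁ − P₂V₂)/(γ−1) = (32819 − 18228)/0.667 = 21886 J.
W_total = 0 + 21886 = 21886 J.

W_total ≈ 21.9 kJ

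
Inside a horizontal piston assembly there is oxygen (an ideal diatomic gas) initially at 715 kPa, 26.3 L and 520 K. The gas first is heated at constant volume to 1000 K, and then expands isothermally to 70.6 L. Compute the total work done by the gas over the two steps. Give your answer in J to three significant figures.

W_total ≈ 35700 J

Step 1 (isochoric): W = 0 (constant volume).
After step 1: P = 1375 kPa (V unchanged).
Step 2 (isothermal): W = P₁V₁ ln(V₂/V₁) = (36162) ln(70.6/26.3) = 35709 J.
W_total = 0 + 35709 = 35709 J.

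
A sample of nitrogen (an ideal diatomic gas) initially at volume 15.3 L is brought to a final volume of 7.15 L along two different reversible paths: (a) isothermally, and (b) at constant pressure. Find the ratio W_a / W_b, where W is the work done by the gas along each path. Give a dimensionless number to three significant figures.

W_a / W_b ≈ 1.43

Path (a) isothermal: W = P₁V₁ ln(V₂/V₁) → W_a/(P₁V₁) = -0.7607.
Path (b) isobaric: W = P₁(V₂ − V₁) → W_b/(P₁V₁) = -0.5327.
W_a / W_b = -0.7607 / -0.5327 = 1.428.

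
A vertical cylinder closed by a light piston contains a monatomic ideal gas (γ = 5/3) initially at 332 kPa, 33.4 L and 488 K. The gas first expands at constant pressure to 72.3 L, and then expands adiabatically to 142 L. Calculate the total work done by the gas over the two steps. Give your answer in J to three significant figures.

W_total ≈ 26000 J

Step 1 (isobaric): W = PΔV = (332 kPa)(72.3 − 33.4 L) = 12915 J.
After step 1: P = 332 kPa, V = 72.3 L, T = 1056 K.
Step 2 (adiabatic): W = (P₁V₁ − P₂V₂)/(γ−1) = (24004 − 15305)/0.667 = 13047 J.
W_total = 12915 + 13047 = 25962 J.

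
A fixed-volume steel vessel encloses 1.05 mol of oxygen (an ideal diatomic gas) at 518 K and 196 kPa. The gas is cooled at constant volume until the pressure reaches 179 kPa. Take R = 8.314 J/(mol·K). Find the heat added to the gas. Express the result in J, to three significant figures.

Q ≈ -981 J

Constant volume ⇒ W = 0, so Q = ΔU = nCᵥΔT with Cᵥ = 5R/2 = 20.79 J/(mol·K).
At constant V, T₂/T₁ = P₂/P₁ ⇒ ΔT = T₁(P₂/P₁ − 1) = 518·(179/196 − 1) = -44.93 K.
ΔU = (1.05)(20.79)(-44.93) = -980.5 J.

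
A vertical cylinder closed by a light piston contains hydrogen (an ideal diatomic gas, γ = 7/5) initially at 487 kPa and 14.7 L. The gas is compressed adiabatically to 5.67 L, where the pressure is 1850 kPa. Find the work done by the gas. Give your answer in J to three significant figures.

W ≈ -8330 J

Adiabatic: W = (P₁V₁ − P₂V₂)/(γ − 1) with γ = 7/5.
P₁V₁ = 7159 J, P₂V₂ = 10490 J.
W = (7159 − 10490) / 0.4 = -8327 J.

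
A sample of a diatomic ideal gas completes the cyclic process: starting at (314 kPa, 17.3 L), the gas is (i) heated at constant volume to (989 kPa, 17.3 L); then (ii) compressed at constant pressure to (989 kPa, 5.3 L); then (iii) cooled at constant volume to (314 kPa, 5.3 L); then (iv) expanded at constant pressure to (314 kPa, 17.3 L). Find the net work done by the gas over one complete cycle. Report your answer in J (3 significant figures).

W_net ≈ -8100 J

Constant-volume legs do no work.
W(ii) = (989)(5.3 − 17.3) = -11868 J; W(iv) = (314)(17.3 − 5.3) = 3768 J.
W_net = -11868 + 3768 = -8100 J (the counter-clockwise enclosed area).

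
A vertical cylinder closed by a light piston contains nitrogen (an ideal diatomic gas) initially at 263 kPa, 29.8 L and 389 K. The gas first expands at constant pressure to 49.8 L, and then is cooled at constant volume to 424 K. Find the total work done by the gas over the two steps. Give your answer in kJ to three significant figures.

W_total ≈ 5.26 kJ

Step 1 (isobaric): W = PΔV = (263 kPa)(49.8 − 29.8 L) = 5260 J.
Step 2 (isochoric): W = 0 (constant volume).
W_total = 5260 + 0 = 5260 J.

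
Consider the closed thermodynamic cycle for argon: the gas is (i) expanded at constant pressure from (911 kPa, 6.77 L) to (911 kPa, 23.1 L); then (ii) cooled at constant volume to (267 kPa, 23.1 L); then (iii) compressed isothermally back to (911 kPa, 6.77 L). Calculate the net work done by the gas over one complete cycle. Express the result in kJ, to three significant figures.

W_net ≈ 7.31 kJ

Leg (i): W = PΔV = (911)(23.1 − 6.77) = 14877 J.
Leg (ii): W = 0.
Leg (iii): W = PᵢVᵢ ln(V_f/Vᵢ) = (6168) ln(6.77/23.1) = -7570 J.
W_net = 14877 − 7570 = 7307 J.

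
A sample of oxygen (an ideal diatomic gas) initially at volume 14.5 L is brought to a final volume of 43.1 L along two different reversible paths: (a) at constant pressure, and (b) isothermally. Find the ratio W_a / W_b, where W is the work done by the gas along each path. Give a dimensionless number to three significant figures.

W_a / W_b ≈ 1.81

Path (a) isobaric: W = P₁(V₂ − V₁) → W_a/(P₁V₁) = 1.972.
Path (b) isothermal: W = P₁V₁ ln(V₂/V₁) → W_b/(P₁V₁) = 1.089.
W_a / W_b = 1.972 / 1.089 = 1.811.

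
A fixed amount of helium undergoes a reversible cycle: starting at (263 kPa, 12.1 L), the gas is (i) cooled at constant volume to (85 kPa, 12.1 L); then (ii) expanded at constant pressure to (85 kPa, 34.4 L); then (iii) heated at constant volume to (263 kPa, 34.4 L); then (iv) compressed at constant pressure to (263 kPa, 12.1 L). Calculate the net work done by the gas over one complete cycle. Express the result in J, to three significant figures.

W_net ≈ -3970 J

Constant-volume legs do no work.
W(ii) = (85)(34.4 − 12.1) = 1895 J; W(iv) = (263)(12.1 − 34.4) = -5865 J.
W_net = 1895 − 5865 = -3969 J (the counter-clockwise enclosed area).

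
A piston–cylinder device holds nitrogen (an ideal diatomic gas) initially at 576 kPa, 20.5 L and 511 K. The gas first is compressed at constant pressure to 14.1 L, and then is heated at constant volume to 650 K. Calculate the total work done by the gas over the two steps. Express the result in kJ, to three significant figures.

Step 1 (isobaric): W = PΔV = (576 kPa)(14.1 − 20.5 L) = -3686 J.
Step 2 (isochoric): W = 0 (constant volume).
W_total = -3686 + 0 = -3686 J.

W_total ≈ -3.69 kJ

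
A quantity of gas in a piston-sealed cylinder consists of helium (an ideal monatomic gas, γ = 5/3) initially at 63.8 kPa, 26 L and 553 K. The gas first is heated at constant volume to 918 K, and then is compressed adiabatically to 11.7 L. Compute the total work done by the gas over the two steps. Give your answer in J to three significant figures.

W_total ≈ -2900 J

Step 1 (isochoric): W = 0 (constant volume).
After step 1: P = 105.9 kPa (V unchanged).
Step 2 (adiabatic): W = (P₁V₁ − P₂V₂)/(γ−1) = (2754 − 4689)/0.667 = -2903 J.
W_total = 0 − 2903 = -2903 J.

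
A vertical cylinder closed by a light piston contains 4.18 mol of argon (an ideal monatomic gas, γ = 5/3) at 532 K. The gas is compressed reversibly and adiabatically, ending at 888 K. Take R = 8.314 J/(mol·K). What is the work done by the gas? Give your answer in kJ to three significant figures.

Adiabatic ⇒ Q = 0, so W_by = −ΔU = nCᵥ(T₁ − T₂).
Cᵥ = 3R/2 = 12.47 J/(mol·K).
W = (4.18)(12.47)(532 − 888) = -18558 J.

W ≈ -18.6 kJ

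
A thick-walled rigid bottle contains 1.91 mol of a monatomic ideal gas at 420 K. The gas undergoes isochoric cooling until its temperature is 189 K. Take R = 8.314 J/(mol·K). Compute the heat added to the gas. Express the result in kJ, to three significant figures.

Q ≈ -5.50 kJ

Constant volume ⇒ W = 0, so Q = ΔU = nCᵥΔT with Cᵥ = 3R/2 = 12.47 J/(mol·K).
ΔU = (1.91)(12.47)(189 − 420) = -5502 J.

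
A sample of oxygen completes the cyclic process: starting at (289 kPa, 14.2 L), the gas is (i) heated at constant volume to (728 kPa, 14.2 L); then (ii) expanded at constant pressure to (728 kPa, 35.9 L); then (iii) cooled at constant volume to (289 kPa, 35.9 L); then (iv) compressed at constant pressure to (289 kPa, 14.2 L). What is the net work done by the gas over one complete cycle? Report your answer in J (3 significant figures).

Constant-volume legs do no work.
W(ii) = (728)(35.9 − 14.2) = 15798 J; W(iv) = (289)(14.2 − 35.9) = -6271 J.
W_net = 15798 − 6271 = 9526 J (the clockwise enclosed area).

W_net ≈ 9530 J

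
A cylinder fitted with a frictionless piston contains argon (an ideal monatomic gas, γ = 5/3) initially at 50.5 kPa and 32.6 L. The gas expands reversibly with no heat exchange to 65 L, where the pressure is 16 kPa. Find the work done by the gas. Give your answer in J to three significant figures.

W ≈ 909 J

Adiabatic: W = (P₁V₁ − P₂V₂)/(γ − 1) with γ = 5/3.
P₁V₁ = 1646 J, P₂V₂ = 1040 J.
W = (1646 − 1040) / 0.6667 = 909.5 J.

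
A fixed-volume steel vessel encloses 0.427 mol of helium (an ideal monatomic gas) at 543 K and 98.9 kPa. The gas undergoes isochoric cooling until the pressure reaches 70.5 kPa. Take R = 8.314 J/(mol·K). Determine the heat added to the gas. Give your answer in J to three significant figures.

Q ≈ -830 J

Constant volume ⇒ W = 0, so Q = ΔU = nCᵥΔT with Cᵥ = 3R/2 = 12.47 J/(mol·K).
At constant V, T₂/T₁ = P₂/P₁ ⇒ ΔT = T₁(P₂/P₁ − 1) = 543·(70.5/98.9 − 1) = -155.9 K.
ΔU = (0.427)(12.47)(-155.9) = -830.3 J.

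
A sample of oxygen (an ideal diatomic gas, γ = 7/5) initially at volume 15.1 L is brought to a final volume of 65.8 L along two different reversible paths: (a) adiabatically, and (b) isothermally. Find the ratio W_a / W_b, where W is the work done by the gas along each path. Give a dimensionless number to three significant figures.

Path (a) adiabatic: W = P₁V₁(1 − (V₁/V₂)^(γ−1))/(γ−1) → W_a/(P₁V₁) = 1.112.
Path (b) isothermal: W = P₁V₁ ln(V₂/V₁) → W_b/(P₁V₁) = 1.472.
W_a / W_b = 1.112 / 1.472 = 0.7558.

W_a / W_b ≈ 0.756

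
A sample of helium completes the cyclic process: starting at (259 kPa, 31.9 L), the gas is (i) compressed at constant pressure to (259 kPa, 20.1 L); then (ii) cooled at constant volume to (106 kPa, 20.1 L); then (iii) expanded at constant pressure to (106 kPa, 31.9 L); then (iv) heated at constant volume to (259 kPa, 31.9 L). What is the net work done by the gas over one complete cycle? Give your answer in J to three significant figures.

W_net ≈ -1810 J

Constant-volume legs do no work.
W(i) = (259)(20.1 − 31.9) = -3056 J; W(iii) = (106)(31.9 − 20.1) = 1251 J.
W_net = -3056 + 1251 = -1805 J (the counter-clockwise enclosed area).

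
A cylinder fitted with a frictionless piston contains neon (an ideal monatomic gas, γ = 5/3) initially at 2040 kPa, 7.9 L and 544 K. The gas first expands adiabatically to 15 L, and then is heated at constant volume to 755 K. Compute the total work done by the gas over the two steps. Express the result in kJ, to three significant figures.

Step 1 (adiabatic): W = (P₁V₁ − P₂V₂)/(γ−1) = (16116 − 10510)/0.667 = 8409 J.
Step 2 (isochoric): W = 0 (constant volume).
W_total = 8409 + 0 = 8409 J.

W_total ≈ 8.41 kJ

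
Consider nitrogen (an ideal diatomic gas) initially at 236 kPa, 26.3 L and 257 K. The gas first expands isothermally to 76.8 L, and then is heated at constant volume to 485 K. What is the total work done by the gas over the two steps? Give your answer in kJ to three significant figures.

W_total ≈ 6.65 kJ

Step 1 (isothermal): W = P₁V₁ ln(V₂/V₁) = (6207) ln(76.8/26.3) = 6651 J.
Step 2 (isochoric): W = 0 (constant volume).
W_total = 6651 + 0 = 6651 J.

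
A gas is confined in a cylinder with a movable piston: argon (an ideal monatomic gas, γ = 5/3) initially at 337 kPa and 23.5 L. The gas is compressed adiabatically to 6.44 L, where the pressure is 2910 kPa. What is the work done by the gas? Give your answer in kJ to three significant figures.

Adiabatic: W = (P₁V₁ − P₂V₂)/(γ − 1) with γ = 5/3.
P₁V₁ = 7920 J, P₂V₂ = 18740 J.
W = (7920 − 18740) / 0.6667 = -16231 J.

W ≈ -16.2 kJ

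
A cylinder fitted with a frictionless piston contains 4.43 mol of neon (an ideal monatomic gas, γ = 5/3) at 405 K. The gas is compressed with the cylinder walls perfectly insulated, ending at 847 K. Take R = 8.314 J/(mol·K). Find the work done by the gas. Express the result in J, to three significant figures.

W ≈ -24400 J

Adiabatic ⇒ Q = 0, so W_by = −ΔU = nCᵥ(T₁ − T₂).
Cᵥ = 3R/2 = 12.47 J/(mol·K).
W = (4.43)(12.47)(405 − 847) = -24419 J.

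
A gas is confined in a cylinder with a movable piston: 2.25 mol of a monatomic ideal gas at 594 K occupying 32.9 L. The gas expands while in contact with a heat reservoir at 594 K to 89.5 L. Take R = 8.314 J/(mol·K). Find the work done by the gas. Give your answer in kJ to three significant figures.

W ≈ 11.1 kJ

Isothermal: W = nRT ln(V₂/V₁).
W = (2.25)(8.314)(594) × ln(89.5/32.9)
  = 11112 × 1.001
W_by_gas = 11120 J.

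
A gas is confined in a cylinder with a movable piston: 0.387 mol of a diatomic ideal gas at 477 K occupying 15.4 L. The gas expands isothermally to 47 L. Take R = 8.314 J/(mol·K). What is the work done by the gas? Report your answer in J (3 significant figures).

W ≈ 1710 J

Isothermal: W = nRT ln(V₂/V₁).
W = (0.387)(8.314)(477) × ln(47/15.4)
  = 1535 × 1.116
W_by_gas = 1712 J.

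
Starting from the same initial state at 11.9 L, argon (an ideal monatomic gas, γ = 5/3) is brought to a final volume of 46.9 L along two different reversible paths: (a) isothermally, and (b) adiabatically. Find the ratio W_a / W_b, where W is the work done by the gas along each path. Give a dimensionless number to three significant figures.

W_a / W_b ≈ 1.53

Path (a) isothermal: W = P₁V₁ ln(V₂/V₁) → W_a/(P₁V₁) = 1.371.
Path (b) adiabatic: W = P₁V₁(1 − (V₁/V₂)^(γ−1))/(γ−1) → W_b/(P₁V₁) = 0.8988.
W_a / W_b = 1.371 / 0.8988 = 1.526.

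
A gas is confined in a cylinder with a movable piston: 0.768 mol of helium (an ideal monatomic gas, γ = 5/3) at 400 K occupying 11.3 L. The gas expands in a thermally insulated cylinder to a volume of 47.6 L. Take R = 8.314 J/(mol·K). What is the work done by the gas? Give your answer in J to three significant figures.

W ≈ 2360 J

Adiabatic: TV^(γ−1) = const with γ = 5/3.
T₂ = T₁ (V₁/V₂)^(γ−1) = 400 × (11.3/47.6)^0.667 = 400 × 0.3834 = 153.4 K.
W_by = nCᵥ(T₁ − T₂) = (0.768)(12.47)(400 − 153.4) = 2362 J.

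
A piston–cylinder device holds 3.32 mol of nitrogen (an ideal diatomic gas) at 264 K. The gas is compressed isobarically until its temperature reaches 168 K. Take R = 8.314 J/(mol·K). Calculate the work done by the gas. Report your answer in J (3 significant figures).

Isobaric: W = P ΔV = nR ΔT.
W = (3.32)(8.314)(168 − 264) = -2650 J.

W ≈ -2650 J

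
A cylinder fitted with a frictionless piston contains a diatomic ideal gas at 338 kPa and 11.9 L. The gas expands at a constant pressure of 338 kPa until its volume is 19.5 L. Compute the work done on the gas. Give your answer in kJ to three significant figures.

W ≈ -2.57 kJ

Isobaric: W = P ΔV.
W = (338 kPa)(19.5 − 11.9 L) = (338)(7.6) = 2569 J.
Work on gas = −W_by = -2569 J.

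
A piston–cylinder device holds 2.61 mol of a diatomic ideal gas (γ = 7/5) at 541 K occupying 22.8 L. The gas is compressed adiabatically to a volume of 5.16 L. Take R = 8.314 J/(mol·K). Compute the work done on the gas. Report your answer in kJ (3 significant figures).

W ≈ 23.8 kJ

Adiabatic: TV^(γ−1) = const with γ = 7/5.
T₂ = T₁ (V₁/V₂)^(γ−1) = 541 × (22.8/5.16)^0.4 = 541 × 1.812 = 980.2 K.
W_by = nCᵥ(T₁ − T₂) = (2.61)(20.79)(541 − 980.2) = -23826 J.
Work on gas = −W_by = 23826 J.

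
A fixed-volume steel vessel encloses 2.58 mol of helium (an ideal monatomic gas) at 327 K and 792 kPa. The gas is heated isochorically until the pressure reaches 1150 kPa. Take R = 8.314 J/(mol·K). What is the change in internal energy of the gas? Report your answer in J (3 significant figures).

ΔU ≈ 4760 J

Constant volume ⇒ W = 0, so Q = ΔU = nCᵥΔT with Cᵥ = 3R/2 = 12.47 J/(mol·K).
At constant V, T₂/T₁ = P₂/P₁ ⇒ ΔT = T₁(P₂/P₁ − 1) = 327·(1150/792 − 1) = 147.8 K.
ΔU = (2.58)(12.47)(147.8) = 4756 J.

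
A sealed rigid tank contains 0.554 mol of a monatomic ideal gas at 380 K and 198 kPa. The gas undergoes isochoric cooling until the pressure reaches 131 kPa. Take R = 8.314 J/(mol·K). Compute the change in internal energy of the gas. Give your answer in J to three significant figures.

ΔU ≈ -888 J

Constant volume ⇒ W = 0, so Q = ΔU = nCᵥΔT with Cᵥ = 3R/2 = 12.47 J/(mol·K).
At constant V, T₂/T₁ = P₂/P₁ ⇒ ΔT = T₁(P₂/P₁ − 1) = 380·(131/198 − 1) = -128.6 K.
ΔU = (0.554)(12.47)(-128.6) = -888.4 J.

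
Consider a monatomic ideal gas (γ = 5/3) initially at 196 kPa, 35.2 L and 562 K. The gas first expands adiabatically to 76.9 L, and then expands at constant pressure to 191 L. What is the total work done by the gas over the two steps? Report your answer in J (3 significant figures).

Step 1 (adiabatic): W = (P₁V₁ − P₂V₂)/(γ−1) = (6899 − 4098)/0.667 = 4202 J.
After step 1: P = 53.29 kPa, V = 76.9 L, T = 333.8 K.
Step 2 (isobaric): W = PΔV = (53.29 kPa)(191 − 76.9 L) = 6080 J.
W_total = 4202 + 6080 = 10282 J.

W_total ≈ 10300 J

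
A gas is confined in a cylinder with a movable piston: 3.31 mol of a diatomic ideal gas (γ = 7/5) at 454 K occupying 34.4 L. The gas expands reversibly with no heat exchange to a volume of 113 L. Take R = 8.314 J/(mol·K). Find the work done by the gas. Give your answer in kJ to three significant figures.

Adiabatic: TV^(γ−1) = const with γ = 7/5.
T₂ = T₁ (V₁/V₂)^(γ−1) = 454 × (34.4/113)^0.4 = 454 × 0.6214 = 282.1 K.
W_by = nCᵥ(T₁ − T₂) = (3.31)(20.79)(454 − 282.1) = 11824 J.

W ≈ 11.8 kJ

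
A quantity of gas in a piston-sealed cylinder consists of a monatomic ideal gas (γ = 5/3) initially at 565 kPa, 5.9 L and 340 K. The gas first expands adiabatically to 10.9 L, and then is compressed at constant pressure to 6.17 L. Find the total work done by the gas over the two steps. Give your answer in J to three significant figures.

W_total ≈ 718 J

Step 1 (adiabatic): W = (P₁V₁ − P₂V₂)/(γ−1) = (3334 − 2214)/0.667 = 1679 J.
After step 1: P = 203.1 kPa, V = 10.9 L, T = 225.8 K.
Step 2 (isobaric): W = PΔV = (203.1 kPa)(6.17 − 10.9 L) = -960.8 J.
W_total = 1679 − 960.8 = 718.4 J.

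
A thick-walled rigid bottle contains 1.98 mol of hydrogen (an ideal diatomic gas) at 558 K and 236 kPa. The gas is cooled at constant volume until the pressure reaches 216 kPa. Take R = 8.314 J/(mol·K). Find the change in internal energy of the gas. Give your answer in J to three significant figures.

ΔU ≈ -1950 J

Constant volume ⇒ W = 0, so Q = ΔU = nCᵥΔT with Cᵥ = 5R/2 = 20.79 J/(mol·K).
At constant V, T₂/T₁ = P₂/P₁ ⇒ ΔT = T₁(P₂/P₁ − 1) = 558·(216/236 − 1) = -47.29 K.
ΔU = (1.98)(20.79)(-47.29) = -1946 J.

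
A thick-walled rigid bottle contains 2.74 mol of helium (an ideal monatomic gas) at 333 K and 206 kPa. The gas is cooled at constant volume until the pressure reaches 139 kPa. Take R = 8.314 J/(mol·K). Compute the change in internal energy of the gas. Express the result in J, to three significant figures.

Constant volume ⇒ W = 0, so Q = ΔU = nCᵥΔT with Cᵥ = 3R/2 = 12.47 J/(mol·K).
At constant V, T₂/T₁ = P₂/P₁ ⇒ ΔT = T₁(P₂/P₁ − 1) = 333·(139/206 − 1) = -108.3 K.
ΔU = (2.74)(12.47)(-108.3) = -3701 J.

ΔU ≈ -3700 J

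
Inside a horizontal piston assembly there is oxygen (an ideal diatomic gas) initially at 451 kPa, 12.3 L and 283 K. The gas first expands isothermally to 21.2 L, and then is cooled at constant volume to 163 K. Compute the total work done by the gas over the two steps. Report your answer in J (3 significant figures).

Step 1 (isothermal): W = P₁V₁ ln(V₂/V₁) = (5547) ln(21.2/12.3) = 3020 J.
Step 2 (isochoric): W = 0 (constant volume).
W_total = 3020 + 0 = 3020 J.

W_total ≈ 3020 J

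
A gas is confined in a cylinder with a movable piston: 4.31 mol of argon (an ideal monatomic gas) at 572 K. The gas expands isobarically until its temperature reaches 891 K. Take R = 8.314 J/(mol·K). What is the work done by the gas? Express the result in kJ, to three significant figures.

W ≈ 11.4 kJ

Isobaric: W = P ΔV = nR ΔT.
W = (4.31)(8.314)(891 − 572) = 11431 J.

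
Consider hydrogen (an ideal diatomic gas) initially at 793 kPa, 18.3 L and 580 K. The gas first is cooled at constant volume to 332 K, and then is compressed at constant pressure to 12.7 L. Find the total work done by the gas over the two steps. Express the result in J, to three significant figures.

W_total ≈ -2540 J

Step 1 (isochoric): W = 0 (constant volume).
After step 1: P = 453.9 kPa (V unchanged).
Step 2 (isobaric): W = PΔV = (453.9 kPa)(12.7 − 18.3 L) = -2542 J.
W_total = 0 − 2542 = -2542 J.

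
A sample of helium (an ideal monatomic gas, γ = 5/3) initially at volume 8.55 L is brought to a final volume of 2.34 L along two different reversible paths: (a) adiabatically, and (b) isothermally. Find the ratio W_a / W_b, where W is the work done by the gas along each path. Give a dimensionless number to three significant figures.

W_a / W_b ≈ 1.59

Path (a) adiabatic: W = P₁V₁(1 − (V₁/V₂)^(γ−1))/(γ−1) → W_a/(P₁V₁) = -2.058.
Path (b) isothermal: W = P₁V₁ ln(V₂/V₁) → W_b/(P₁V₁) = -1.296.
W_a / W_b = -2.058 / -1.296 = 1.589.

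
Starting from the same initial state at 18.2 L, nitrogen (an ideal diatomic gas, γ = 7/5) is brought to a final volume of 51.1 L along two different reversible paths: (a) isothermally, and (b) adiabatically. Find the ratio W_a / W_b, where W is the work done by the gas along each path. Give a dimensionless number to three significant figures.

Path (a) isothermal: W = P₁V₁ ln(V₂/V₁) → W_a/(P₁V₁) = 1.032.
Path (b) adiabatic: W = P₁V₁(1 − (V₁/V₂)^(γ−1))/(γ−1) → W_b/(P₁V₁) = 0.8458.
W_a / W_b = 1.032 / 0.8458 = 1.221.

W_a / W_b ≈ 1.22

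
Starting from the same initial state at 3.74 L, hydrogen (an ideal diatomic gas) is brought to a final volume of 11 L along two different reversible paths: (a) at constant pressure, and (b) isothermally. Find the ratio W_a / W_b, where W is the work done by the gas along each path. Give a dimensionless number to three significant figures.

Path (a) isobaric: W = P₁(V₂ − V₁) → W_a/(P₁V₁) = 1.941.
Path (b) isothermal: W = P₁V₁ ln(V₂/V₁) → W_b/(P₁V₁) = 1.079.
W_a / W_b = 1.941 / 1.079 = 1.799.

W_a / W_b ≈ 1.80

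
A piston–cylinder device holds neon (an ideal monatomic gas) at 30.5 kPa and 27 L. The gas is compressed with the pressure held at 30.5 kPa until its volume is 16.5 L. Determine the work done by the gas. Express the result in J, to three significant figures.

W ≈ -320 J

Isobaric: W = P ΔV.
W = (30.5 kPa)(16.5 − 27 L) = (30.5)(-10.5) = -320.2 J.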